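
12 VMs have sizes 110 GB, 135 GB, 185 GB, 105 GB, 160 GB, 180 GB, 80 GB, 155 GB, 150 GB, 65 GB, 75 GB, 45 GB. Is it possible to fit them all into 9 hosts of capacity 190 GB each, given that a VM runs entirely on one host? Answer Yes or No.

A valid assignment using 9 hosts:
  host 1: 185 = 185
  host 2: 180 = 180
  host 3: 160 = 160
  host 4: 155 = 155
  host 5: 150 = 150
  host 6: 135 + 45 = 180
  host 7: 110 + 80 = 190
  host 8: 105 + 75 = 180
  host 9: 65 = 65
Every load is within 190 GB, so 9 hosts suffice.

Yes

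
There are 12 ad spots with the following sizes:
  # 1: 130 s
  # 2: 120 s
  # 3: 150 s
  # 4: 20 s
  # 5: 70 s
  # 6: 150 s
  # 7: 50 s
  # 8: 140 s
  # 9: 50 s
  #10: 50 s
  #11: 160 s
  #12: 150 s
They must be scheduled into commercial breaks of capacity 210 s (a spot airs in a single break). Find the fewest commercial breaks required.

Total = 160 + 150 + 150 + 150 + 140 + 130 + 120 + 70 + 50 + 50 + 50 + 20 = 1240 s.
Lower bound: ⌈1240/210⌉ = 6 commercial breaks.
Also, 7 ad spots each exceed 105 s, and no two of those can share a break, so at least 7 commercial breaks are needed.
A packing using 7 commercial breaks:
  break 1: 160 + 50 = 210
  break 2: 150 + 50 = 200
  break 3: 150 + 50 = 200
  break 4: 150 + 20 = 170
  break 5: 140 + 70 = 210
  break 6: 130 = 130
  break 7: 120 = 120
This matches the lower bound, so 7 is optimal.

7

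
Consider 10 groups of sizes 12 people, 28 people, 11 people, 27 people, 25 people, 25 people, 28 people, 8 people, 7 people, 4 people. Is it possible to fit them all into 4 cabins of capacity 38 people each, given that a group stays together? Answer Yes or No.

No

Total = 175 people; ⌈175/38⌉ = 5.
At least 5 cabins are required, but only 4 are allowed.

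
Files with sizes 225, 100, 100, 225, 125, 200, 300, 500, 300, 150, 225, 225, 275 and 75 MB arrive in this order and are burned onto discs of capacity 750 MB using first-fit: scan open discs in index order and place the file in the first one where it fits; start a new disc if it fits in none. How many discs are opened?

  225 → disc 1 (new)  [load 225/750]
  100 → disc 1  [load 325/750]
  100 → disc 1  [load 425/750]
  225 → disc 1  [load 650/750]
  125 → disc 2 (new)  [load 125/750]
  200 → disc 2  [load 325/750]
  300 → disc 2  [load 625/750]
  500 → disc 3 (new)  [load 500/750]
  300 → disc 4 (new)  [load 300/750]
  150 → disc 3  [load 650/750]
  225 → disc 4  [load 525/750]
  225 → disc 4  [load 750/750]
  275 → disc 5 (new)  [load 275/750]
  75 → disc 1  [load 725/750]
5 discs opened.

5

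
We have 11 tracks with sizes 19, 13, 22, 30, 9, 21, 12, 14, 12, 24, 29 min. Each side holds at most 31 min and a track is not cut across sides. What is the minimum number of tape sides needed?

Total = 30 + 29 + 24 + 22 + 21 + 19 + 14 + 13 + 12 + 12 + 9 = 205 min.
Lower bound: ⌈205/31⌉ = 7 tape sides.
A packing using 8 tape sides:
  side 1: 30 = 30
  side 2: 29 = 29
  side 3: 24 = 24
  side 4: 22 + 9 = 31
  side 5: 21 = 21
  side 6: 19 + 12 = 31
  side 7: 14 + 13 = 27
  side 8: 12 = 12
No arrangement into 7 tape sides stays within capacity, so 8 is optimal.

8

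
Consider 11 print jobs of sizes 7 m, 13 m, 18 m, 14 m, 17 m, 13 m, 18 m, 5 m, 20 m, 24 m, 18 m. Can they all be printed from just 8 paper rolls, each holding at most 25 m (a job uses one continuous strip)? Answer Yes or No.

No

Total = 167 m; ⌈167/25⌉ = 7.
9 print jobs each exceed half the capacity and cannot share a roll, forcing at least 9 paper rolls.
At least 9 paper rolls are required, but only 8 are allowed.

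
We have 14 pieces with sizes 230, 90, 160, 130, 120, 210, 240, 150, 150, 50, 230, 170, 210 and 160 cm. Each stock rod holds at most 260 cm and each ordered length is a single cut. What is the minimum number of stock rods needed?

Total = 240 + 230 + 230 + 210 + 210 + 170 + 160 + 160 + 150 + 150 + 130 + 120 + 90 + 50 = 2300 cm.
Lower bound: ⌈2300/260⌉ = 9 stock rods.
Also, 10 pieces each exceed 130 cm, and no two of those can share a stock rod, so at least 10 stock rods are needed.
A packing using 11 stock rods:
  stock rod 1: 240 = 240
  stock rod 2: 230 = 230
  stock rod 3: 230 = 230
  stock rod 4: 210 + 50 = 260
  stock rod 5: 210 = 210
  stock rod 6: 170 + 90 = 260
  stock rod 7: 160 = 160
  stock rod 8: 160 = 160
  stock rod 9: 150 = 150
  stock rod 10: 150 = 150
  stock rod 11: 130 + 120 = 250
No arrangement into 10 stock rods stays within capacity, so 11 is optimal.

11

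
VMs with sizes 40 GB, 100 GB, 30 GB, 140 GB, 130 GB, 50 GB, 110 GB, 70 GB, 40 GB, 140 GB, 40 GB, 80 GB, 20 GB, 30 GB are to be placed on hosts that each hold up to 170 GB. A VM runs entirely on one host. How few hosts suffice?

Total = 140 + 140 + 130 + 110 + 100 + 80 + 70 + 50 + 40 + 40 + 40 + 30 + 30 + 20 = 1020 GB.
Lower bound: ⌈1020/170⌉ = 6 hosts.
A packing using 6 hosts:
  host 1: 140 + 30 = 170
  host 2: 140 + 30 = 170
  host 3: 130 + 40 = 170
  host 4: 110 + 40 + 20 = 170
  host 5: 100 + 70 = 170
  host 6: 80 + 50 + 40 = 170
This matches the lower bound, so 6 is optimal.

6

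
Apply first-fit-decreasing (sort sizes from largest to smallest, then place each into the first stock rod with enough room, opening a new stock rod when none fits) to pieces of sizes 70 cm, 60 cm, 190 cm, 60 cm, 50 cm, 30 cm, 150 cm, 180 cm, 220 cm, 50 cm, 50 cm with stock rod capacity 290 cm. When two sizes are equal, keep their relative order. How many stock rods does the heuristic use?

Sorted descending: 220, 190, 180, 150, 70, 60, 60, 50, 50, 50, 30.
  220 → stock rod 1 (new)  [load 220/290]
  190 → stock rod 2 (new)  [load 190/290]
  180 → stock rod 3 (new)  [load 180/290]
  150 → stock rod 4 (new)  [load 150/290]
  70 → stock rod 1  [load 290/290]
  60 → stock rod 2  [load 250/290]
  60 → stock rod 3  [load 240/290]
  50 → stock rod 3  [load 290/290]
  50 → stock rod 4  [load 200/290]
  50 → stock rod 4  [load 250/290]
  30 → stock rod 2  [load 280/290]
4 stock rods opened.

4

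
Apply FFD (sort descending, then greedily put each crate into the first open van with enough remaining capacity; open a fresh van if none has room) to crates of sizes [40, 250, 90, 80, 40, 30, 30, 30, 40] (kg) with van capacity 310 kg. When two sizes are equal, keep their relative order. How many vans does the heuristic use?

Sorted descending: 250, 90, 80, 40, 40, 40, 30, 30, 30.
  250 → van 1 (new)  [load 250/310]
  90 → van 2 (new)  [load 90/310]
  80 → van 2  [load 170/310]
  40 → van 1  [load 290/310]
  40 → van 2  [load 210/310]
  40 → van 2  [load 250/310]
  30 → van 2  [load 280/310]
  30 → van 2  [load 310/310]
  30 → van 3 (new)  [load 30/310]
3 vans opened.

3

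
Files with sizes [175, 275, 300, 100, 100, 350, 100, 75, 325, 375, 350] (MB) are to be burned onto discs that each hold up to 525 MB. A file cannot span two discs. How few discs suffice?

6

Total = 375 + 350 + 350 + 325 + 300 + 275 + 175 + 100 + 100 + 100 + 75 = 2525 MB.
Lower bound: ⌈2525/525⌉ = 5 discs.
Also, 6 files each exceed 525/2 MB, and no two of those can share a disc, so at least 6 discs are needed.
A packing using 6 discs:
  disc 1: 375 + 100 = 475
  disc 2: 350 + 175 = 525
  disc 3: 350 + 100 + 75 = 525
  disc 4: 325 + 100 = 425
  disc 5: 300 = 300
  disc 6: 275 = 275
This matches the lower bound, so 6 is optimal.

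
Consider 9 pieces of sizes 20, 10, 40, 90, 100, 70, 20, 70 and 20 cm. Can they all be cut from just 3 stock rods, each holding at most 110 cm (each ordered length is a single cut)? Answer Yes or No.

No

Total = 440 cm; ⌈440/110⌉ = 4.
At least 4 stock rods are required, but only 3 are allowed.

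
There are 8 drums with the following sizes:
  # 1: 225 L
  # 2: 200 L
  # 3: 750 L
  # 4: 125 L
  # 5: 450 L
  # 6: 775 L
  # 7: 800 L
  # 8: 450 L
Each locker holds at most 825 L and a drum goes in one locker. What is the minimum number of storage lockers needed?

5

Total = 800 + 775 + 750 + 450 + 450 + 225 + 200 + 125 = 3775 L.
Lower bound: ⌈3775/825⌉ = 5 storage lockers.
A packing using 5 storage lockers:
  locker 1: 800 = 800
  locker 2: 775 = 775
  locker 3: 750 = 750
  locker 4: 450 + 225 + 125 = 800
  locker 5: 450 + 200 = 650
This matches the lower bound, so 5 is optimal.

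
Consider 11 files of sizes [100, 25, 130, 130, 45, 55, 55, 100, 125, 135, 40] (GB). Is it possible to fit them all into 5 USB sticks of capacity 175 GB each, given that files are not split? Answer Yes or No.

Total = 940 GB; ⌈940/175⌉ = 6.
At least 6 USB sticks are required, but only 5 are allowed.

No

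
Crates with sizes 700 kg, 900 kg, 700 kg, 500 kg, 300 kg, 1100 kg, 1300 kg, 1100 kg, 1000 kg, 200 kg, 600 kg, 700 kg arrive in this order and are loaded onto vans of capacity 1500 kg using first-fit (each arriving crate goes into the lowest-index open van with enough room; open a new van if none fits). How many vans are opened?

  700 → van 1 (new)  [load 700/1500]
  900 → van 2 (new)  [load 900/1500]
  700 → van 1  [load 1400/1500]
  500 → van 2  [load 1400/1500]
  300 → van 3 (new)  [load 300/1500]
  1100 → van 3  [load 1400/1500]
  1300 → van 4 (new)  [load 1300/1500]
  1100 → van 5 (new)  [load 1100/1500]
  1000 → van 6 (new)  [load 1000/1500]
  200 → van 4  [load 1500/1500]
  600 → van 7 (new)  [load 600/1500]
  700 → van 7  [load 1300/1500]
7 vans opened.

7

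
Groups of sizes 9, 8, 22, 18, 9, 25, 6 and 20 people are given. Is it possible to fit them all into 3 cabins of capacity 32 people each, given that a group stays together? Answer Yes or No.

No

Total = 117 people; ⌈117/32⌉ = 4.
At least 4 cabins are required, but only 3 are allowed.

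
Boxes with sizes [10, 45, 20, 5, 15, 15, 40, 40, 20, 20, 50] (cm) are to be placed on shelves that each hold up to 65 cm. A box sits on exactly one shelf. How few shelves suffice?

Total = 50 + 45 + 40 + 40 + 20 + 20 + 20 + 15 + 15 + 10 + 5 = 280 cm.
Lower bound: ⌈280/65⌉ = 5 shelves.
A packing using 5 shelves:
  shelf 1: 50 + 15 = 65
  shelf 2: 45 + 20 = 65
  shelf 3: 40 + 20 + 5 = 65
  shelf 4: 40 + 20 = 60
  shelf 5: 15 + 10 = 25
This matches the lower bound, so 5 is optimal.

5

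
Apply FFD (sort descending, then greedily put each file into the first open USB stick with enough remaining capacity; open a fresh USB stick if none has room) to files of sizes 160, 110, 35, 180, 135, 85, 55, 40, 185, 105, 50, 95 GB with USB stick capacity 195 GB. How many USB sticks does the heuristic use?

Sorted descending: 185, 180, 160, 135, 110, 105, 95, 85, 55, 50, 40, 35.
  185 → USB stick 1 (new)  [load 185/195]
  180 → USB stick 2 (new)  [load 180/195]
  160 → USB stick 3 (new)  [load 160/195]
  135 → USB stick 4 (new)  [load 135/195]
  110 → USB stick 5 (new)  [load 110/195]
  105 → USB stick 6 (new)  [load 105/195]
  95 → USB stick 7 (new)  [load 95/195]
  85 → USB stick 5  [load 195/195]
  55 → USB stick 4  [load 190/195]
  50 → USB stick 6  [load 155/195]
  40 → USB stick 6  [load 195/195]
  35 → USB stick 3  [load 195/195]
7 USB sticks opened.

7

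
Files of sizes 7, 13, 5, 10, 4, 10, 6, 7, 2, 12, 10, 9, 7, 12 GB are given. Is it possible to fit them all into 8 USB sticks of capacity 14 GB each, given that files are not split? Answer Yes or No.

No

Total = 114 GB; ⌈114/14⌉ = 9.
At least 9 USB sticks are required, but only 8 are allowed.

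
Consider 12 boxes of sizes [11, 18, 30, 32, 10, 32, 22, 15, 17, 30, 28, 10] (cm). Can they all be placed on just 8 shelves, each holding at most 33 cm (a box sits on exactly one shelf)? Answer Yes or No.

Total = 255 cm; ⌈255/33⌉ = 8.
The bound of 8 does not rule out 8, but exhaustive search shows no assignment into 8 shelves of capacity 33 cm exists — the minimum is 9.

No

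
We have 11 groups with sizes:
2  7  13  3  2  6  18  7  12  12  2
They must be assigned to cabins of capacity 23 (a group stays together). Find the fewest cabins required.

Total = 18 + 13 + 12 + 12 + 7 + 7 + 6 + 3 + 2 + 2 + 2 = 84.
Lower bound: ⌈84/23⌉ = 4 cabins.
A packing using 4 cabins:
  cabin 1: 18 + 3 + 2 = 23
  cabin 2: 13 + 7 + 2 = 22
  cabin 3: 12 + 7 + 2 = 21
  cabin 4: 12 + 6 = 18
This matches the lower bound, so 4 is optimal.

4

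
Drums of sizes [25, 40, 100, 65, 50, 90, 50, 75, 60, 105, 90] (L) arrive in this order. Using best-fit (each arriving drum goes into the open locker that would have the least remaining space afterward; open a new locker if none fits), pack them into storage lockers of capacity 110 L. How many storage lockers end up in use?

  25 → locker 1 (new)  [load 25/110]
  40 → locker 1  [load 65/110]
  100 → locker 2 (new)  [load 100/110]
  65 → locker 3 (new)  [load 65/110]
  50 → locker 4 (new)  [load 50/110]
  90 → locker 5 (new)  [load 90/110]
  50 → locker 4  [load 100/110]
  75 → locker 6 (new)  [load 75/110]
  60 → locker 7 (new)  [load 60/110]
  105 → locker 8 (new)  [load 105/110]
  90 → locker 9 (new)  [load 90/110]
9 storage lockers opened.

9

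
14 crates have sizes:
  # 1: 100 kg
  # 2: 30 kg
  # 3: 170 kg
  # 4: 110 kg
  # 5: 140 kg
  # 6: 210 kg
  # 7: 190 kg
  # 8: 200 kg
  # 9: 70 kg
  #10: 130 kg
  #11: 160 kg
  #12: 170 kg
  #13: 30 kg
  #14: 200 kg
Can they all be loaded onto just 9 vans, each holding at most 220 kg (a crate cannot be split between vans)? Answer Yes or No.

No

Total = 1910 kg; ⌈1910/220⌉ = 9.
The bound of 9 does not rule out 9, but exhaustive search shows no assignment into 9 vans of capacity 220 kg exists — the minimum is 10.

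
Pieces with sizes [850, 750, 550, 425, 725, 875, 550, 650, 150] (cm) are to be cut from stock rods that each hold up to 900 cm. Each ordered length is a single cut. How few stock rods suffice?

Total = 875 + 850 + 750 + 725 + 650 + 550 + 550 + 425 + 150 = 5525 cm.
Lower bound: ⌈5525/900⌉ = 7 stock rods.
A packing using 8 stock rods:
  stock rod 1: 875 = 875
  stock rod 2: 850 = 850
  stock rod 3: 750 + 150 = 900
  stock rod 4: 725 = 725
  stock rod 5: 650 = 650
  stock rod 6: 550 = 550
  stock rod 7: 550 = 550
  stock rod 8: 425 = 425
No arrangement into 7 stock rods stays within capacity, so 8 is optimal.

8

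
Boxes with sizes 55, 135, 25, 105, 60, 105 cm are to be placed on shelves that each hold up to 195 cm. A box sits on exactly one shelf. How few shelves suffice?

Total = 135 + 105 + 105 + 60 + 55 + 25 = 485 cm.
Lower bound: ⌈485/195⌉ = 3 shelves.
A packing using 3 shelves:
  shelf 1: 135 + 60 = 195
  shelf 2: 105 + 55 + 25 = 185
  shelf 3: 105 = 105
This matches the lower bound, so 3 is optimal.

3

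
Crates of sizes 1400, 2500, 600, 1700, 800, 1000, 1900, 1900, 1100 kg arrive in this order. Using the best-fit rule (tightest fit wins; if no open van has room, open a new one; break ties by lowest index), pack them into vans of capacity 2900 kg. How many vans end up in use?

  1400 → van 1 (new)  [load 1400/2900]
  2500 → van 2 (new)  [load 2500/2900]
  600 → van 1  [load 2000/2900]
  1700 → van 3 (new)  [load 1700/2900]
  800 → van 1  [load 2800/2900]
  1000 → van 3  [load 2700/2900]
  1900 → van 4 (new)  [load 1900/2900]
  1900 → van 5 (new)  [load 1900/2900]
  1100 → van 6 (new)  [load 1100/2900]
6 vans opened.

6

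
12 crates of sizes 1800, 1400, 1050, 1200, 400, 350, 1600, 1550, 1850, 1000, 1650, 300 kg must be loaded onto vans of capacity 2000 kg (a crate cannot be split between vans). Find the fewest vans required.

9

Total = 1850 + 1800 + 1650 + 1600 + 1550 + 1400 + 1200 + 1050 + 1000 + 400 + 350 + 300 = 14150 kg.
Lower bound: ⌈14150/2000⌉ = 8 vans.
A packing using 9 vans:
  van 1: 1850 = 1850
  van 2: 1800 = 1800
  van 3: 1650 + 350 = 2000
  van 4: 1600 + 400 = 2000
  van 5: 1550 + 300 = 1850
  van 6: 1400 = 1400
  van 7: 1200 = 1200
  van 8: 1050 = 1050
  van 9: 1000 = 1000
No arrangement into 8 vans stays within capacity, so 9 is optimal.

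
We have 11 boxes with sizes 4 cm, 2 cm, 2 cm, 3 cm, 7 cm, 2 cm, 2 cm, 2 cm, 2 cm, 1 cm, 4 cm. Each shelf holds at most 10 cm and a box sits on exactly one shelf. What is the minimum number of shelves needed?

Total = 7 + 4 + 4 + 3 + 2 + 2 + 2 + 2 + 2 + 2 + 1 = 31 cm.
Lower bound: ⌈31/10⌉ = 4 shelves.
A packing using 4 shelves:
  shelf 1: 7 + 3 = 10
  shelf 2: 4 + 4 + 2 = 10
  shelf 3: 2 + 2 + 2 + 2 + 2 = 10
  shelf 4: 1 = 1
This matches the lower bound, so 4 is optimal.

4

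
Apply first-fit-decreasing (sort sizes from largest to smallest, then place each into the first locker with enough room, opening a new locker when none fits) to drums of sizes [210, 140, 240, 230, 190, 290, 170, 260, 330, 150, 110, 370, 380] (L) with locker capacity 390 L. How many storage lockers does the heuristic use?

Sorted descending: 380, 370, 330, 290, 260, 240, 230, 210, 190, 170, 150, 140, 110.
  380 → locker 1 (new)  [load 380/390]
  370 → locker 2 (new)  [load 370/390]
  330 → locker 3 (new)  [load 330/390]
  290 → locker 4 (new)  [load 290/390]
  260 → locker 5 (new)  [load 260/390]
  240 → locker 6 (new)  [load 240/390]
  230 → locker 7 (new)  [load 230/390]
  210 → locker 8 (new)  [load 210/390]
  190 → locker 9 (new)  [load 190/390]
  170 → locker 8  [load 380/390]
  150 → locker 6  [load 390/390]
  140 → locker 7  [load 370/390]
  110 → locker 5  [load 370/390]
9 storage lockers opened.

9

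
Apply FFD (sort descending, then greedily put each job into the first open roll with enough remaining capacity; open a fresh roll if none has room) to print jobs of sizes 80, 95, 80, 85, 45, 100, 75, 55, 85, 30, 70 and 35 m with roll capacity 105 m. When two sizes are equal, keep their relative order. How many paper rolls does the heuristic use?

9

Sorted descending: 100, 95, 85, 85, 80, 80, 75, 70, 55, 45, 35, 30.
  100 → roll 1 (new)  [load 100/105]
  95 → roll 2 (new)  [load 95/105]
  85 → roll 3 (new)  [load 85/105]
  85 → roll 4 (new)  [load 85/105]
  80 → roll 5 (new)  [load 80/105]
  80 → roll 6 (new)  [load 80/105]
  75 → roll 7 (new)  [load 75/105]
  70 → roll 8 (new)  [load 70/105]
  55 → roll 9 (new)  [load 55/105]
  45 → roll 9  [load 100/105]
  35 → roll 8  [load 105/105]
  30 → roll 7  [load 105/105]
9 paper rolls opened.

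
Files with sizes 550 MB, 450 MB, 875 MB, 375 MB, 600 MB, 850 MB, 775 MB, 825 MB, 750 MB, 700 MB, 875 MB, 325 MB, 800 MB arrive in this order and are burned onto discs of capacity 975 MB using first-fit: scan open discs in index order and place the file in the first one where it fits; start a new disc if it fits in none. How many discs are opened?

  550 → disc 1 (new)  [load 550/975]
  450 → disc 2 (new)  [load 450/975]
  875 → disc 3 (new)  [load 875/975]
  375 → disc 1  [load 925/975]
  600 → disc 4 (new)  [load 600/975]
  850 → disc 5 (new)  [load 850/975]
  775 → disc 6 (new)  [load 775/975]
  825 → disc 7 (new)  [load 825/975]
  750 → disc 8 (new)  [load 750/975]
  700 → disc 9 (new)  [load 700/975]
  875 → disc 10 (new)  [load 875/975]
  325 → disc 2  [load 775/975]
  800 → disc 11 (new)  [load 800/975]
11 discs opened.

11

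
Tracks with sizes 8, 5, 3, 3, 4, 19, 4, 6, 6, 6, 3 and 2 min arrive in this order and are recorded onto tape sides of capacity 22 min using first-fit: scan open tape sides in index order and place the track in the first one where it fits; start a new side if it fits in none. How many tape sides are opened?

4

  8 → side 1 (new)  [load 8/22]
  5 → side 1  [load 13/22]
  3 → side 1  [load 16/22]
  3 → side 1  [load 19/22]
  4 → side 2 (new)  [load 4/22]
  19 → side 3 (new)  [load 19/22]
  4 → side 2  [load 8/22]
  6 → side 2  [load 14/22]
  6 → side 2  [load 20/22]
  6 → side 4 (new)  [load 6/22]
  3 → side 1  [load 22/22]
  2 → side 2  [load 22/22]
4 tape sides opened.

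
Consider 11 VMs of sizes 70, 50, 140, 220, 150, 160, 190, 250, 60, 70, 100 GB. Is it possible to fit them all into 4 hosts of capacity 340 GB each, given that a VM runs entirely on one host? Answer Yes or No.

Total = 1460 GB; ⌈1460/340⌉ = 5.
At least 5 hosts are required, but only 4 are allowed.

No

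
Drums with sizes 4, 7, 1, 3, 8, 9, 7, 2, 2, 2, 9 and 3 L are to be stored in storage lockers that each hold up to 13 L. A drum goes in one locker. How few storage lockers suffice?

5

Total = 9 + 9 + 8 + 7 + 7 + 4 + 3 + 3 + 2 + 2 + 2 + 1 = 57 L.
Lower bound: ⌈57/13⌉ = 5 storage lockers.
A packing using 5 storage lockers:
  locker 1: 9 + 4 = 13
  locker 2: 9 + 3 + 1 = 13
  locker 3: 8 + 3 + 2 = 13
  locker 4: 7 + 2 + 2 = 11
  locker 5: 7 = 7
This matches the lower bound, so 5 is optimal.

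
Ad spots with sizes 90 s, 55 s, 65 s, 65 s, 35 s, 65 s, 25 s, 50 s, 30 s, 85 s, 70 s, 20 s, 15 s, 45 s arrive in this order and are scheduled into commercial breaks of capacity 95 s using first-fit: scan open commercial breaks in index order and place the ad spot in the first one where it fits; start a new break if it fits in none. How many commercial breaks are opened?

  90 → break 1 (new)  [load 90/95]
  55 → break 2 (new)  [load 55/95]
  65 → break 3 (new)  [load 65/95]
  65 → break 4 (new)  [load 65/95]
  35 → break 2  [load 90/95]
  65 → break 5 (new)  [load 65/95]
  25 → break 3  [load 90/95]
  50 → break 6 (new)  [load 50/95]
  30 → break 4  [load 95/95]
  85 → break 7 (new)  [load 85/95]
  70 → break 8 (new)  [load 70/95]
  20 → break 5  [load 85/95]
  15 → break 6  [load 65/95]
  45 → break 9 (new)  [load 45/95]
9 commercial breaks opened.

9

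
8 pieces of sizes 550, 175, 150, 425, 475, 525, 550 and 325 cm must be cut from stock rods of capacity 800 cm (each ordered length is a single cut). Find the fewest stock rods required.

5

Total = 550 + 550 + 525 + 475 + 425 + 325 + 175 + 150 = 3175 cm.
Lower bound: ⌈3175/800⌉ = 4 stock rods.
Also, 5 pieces each exceed 400 cm, and no two of those can share a stock rod, so at least 5 stock rods are needed.
A packing using 5 stock rods:
  stock rod 1: 550 + 175 = 725
  stock rod 2: 550 + 150 = 700
  stock rod 3: 525 = 525
  stock rod 4: 475 + 325 = 800
  stock rod 5: 425 = 425
This matches the lower bound, so 5 is optimal.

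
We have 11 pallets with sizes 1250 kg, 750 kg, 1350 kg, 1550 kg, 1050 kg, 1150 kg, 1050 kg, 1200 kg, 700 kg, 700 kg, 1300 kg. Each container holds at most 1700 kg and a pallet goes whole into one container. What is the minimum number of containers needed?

10

Total = 1550 + 1350 + 1300 + 1250 + 1200 + 1150 + 1050 + 1050 + 750 + 700 + 700 = 12050 kg.
Lower bound: ⌈12050/1700⌉ = 8 containers.
A packing using 10 containers:
  container 1: 1550 = 1550
  container 2: 1350 = 1350
  container 3: 1300 = 1300
  container 4: 1250 = 1250
  container 5: 1200 = 1200
  container 6: 1150 = 1150
  container 7: 1050 = 1050
  container 8: 1050 = 1050
  container 9: 750 + 700 = 1450
  container 10: 700 = 700
No arrangement into 9 containers stays within capacity, so 10 is optimal.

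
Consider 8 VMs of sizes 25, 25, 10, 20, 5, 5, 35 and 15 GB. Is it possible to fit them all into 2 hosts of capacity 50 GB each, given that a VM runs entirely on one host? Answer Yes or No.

Total = 140 GB; ⌈140/50⌉ = 3.
At least 3 hosts are required, but only 2 are allowed.

No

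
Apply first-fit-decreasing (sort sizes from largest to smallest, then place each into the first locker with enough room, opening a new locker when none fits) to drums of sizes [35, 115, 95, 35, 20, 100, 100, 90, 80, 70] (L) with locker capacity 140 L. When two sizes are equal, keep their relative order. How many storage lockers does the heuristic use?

7

Sorted descending: 115, 100, 100, 95, 90, 80, 70, 35, 35, 20.
  115 → locker 1 (new)  [load 115/140]
  100 → locker 2 (new)  [load 100/140]
  100 → locker 3 (new)  [load 100/140]
  95 → locker 4 (new)  [load 95/140]
  90 → locker 5 (new)  [load 90/140]
  80 → locker 6 (new)  [load 80/140]
  70 → locker 7 (new)  [load 70/140]
  35 → locker 2  [load 135/140]
  35 → locker 3  [load 135/140]
  20 → locker 1  [load 135/140]
7 storage lockers opened.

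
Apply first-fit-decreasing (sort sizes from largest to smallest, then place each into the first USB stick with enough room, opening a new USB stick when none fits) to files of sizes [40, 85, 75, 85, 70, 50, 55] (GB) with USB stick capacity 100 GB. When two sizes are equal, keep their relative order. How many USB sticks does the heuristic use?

Sorted descending: 85, 85, 75, 70, 55, 50, 40.
  85 → USB stick 1 (new)  [load 85/100]
  85 → USB stick 2 (new)  [load 85/100]
  75 → USB stick 3 (new)  [load 75/100]
  70 → USB stick 4 (new)  [load 70/100]
  55 → USB stick 5 (new)  [load 55/100]
  50 → USB stick 6 (new)  [load 50/100]
  40 → USB stick 5  [load 95/100]
6 USB sticks opened.

6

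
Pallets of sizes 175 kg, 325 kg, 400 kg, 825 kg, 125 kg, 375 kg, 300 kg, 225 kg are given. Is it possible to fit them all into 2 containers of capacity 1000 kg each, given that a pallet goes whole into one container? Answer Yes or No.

No

Total = 2750 kg; ⌈2750/1000⌉ = 3.
At least 3 containers are required, but only 2 are allowed.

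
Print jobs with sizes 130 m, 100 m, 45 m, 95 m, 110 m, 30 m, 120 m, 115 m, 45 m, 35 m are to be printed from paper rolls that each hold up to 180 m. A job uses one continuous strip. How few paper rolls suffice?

Total = 130 + 120 + 115 + 110 + 100 + 95 + 45 + 45 + 35 + 30 = 825 m.
Lower bound: ⌈825/180⌉ = 5 paper rolls.
Also, 6 print jobs each exceed 90 m, and no two of those can share a roll, so at least 6 paper rolls are needed.
A packing using 6 paper rolls:
  roll 1: 130 + 45 = 175
  roll 2: 120 + 45 = 165
  roll 3: 115 + 35 + 30 = 180
  roll 4: 110 = 110
  roll 5: 100 = 100
  roll 6: 95 = 95
This matches the lower bound, so 6 is optimal.

6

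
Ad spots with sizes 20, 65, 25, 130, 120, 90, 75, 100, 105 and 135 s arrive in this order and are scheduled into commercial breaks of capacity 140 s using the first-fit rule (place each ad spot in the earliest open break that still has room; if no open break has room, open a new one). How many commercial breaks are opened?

  20 → break 1 (new)  [load 20/140]
  65 → break 1  [load 85/140]
  25 → break 1  [load 110/140]
  130 → break 2 (new)  [load 130/140]
  120 → break 3 (new)  [load 120/140]
  90 → break 4 (new)  [load 90/140]
  75 → break 5 (new)  [load 75/140]
  100 → break 6 (new)  [load 100/140]
  105 → break 7 (new)  [load 105/140]
  135 → break 8 (new)  [load 135/140]
8 commercial breaks opened.

8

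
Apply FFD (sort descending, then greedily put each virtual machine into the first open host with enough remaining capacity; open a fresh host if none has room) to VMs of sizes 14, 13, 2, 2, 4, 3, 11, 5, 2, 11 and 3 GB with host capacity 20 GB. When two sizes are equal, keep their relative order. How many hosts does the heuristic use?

4

Sorted descending: 14, 13, 11, 11, 5, 4, 3, 3, 2, 2, 2.
  14 → host 1 (new)  [load 14/20]
  13 → host 2 (new)  [load 13/20]
  11 → host 3 (new)  [load 11/20]
  11 → host 4 (new)  [load 11/20]
  5 → host 1  [load 19/20]
  4 → host 2  [load 17/20]
  3 → host 2  [load 20/20]
  3 → host 3  [load 14/20]
  2 → host 3  [load 16/20]
  2 → host 3  [load 18/20]
  2 → host 3  [load 20/20]
4 hosts opened.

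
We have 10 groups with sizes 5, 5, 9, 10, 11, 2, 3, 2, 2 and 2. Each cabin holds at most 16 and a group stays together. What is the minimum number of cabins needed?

Total = 11 + 10 + 9 + 5 + 5 + 3 + 2 + 2 + 2 + 2 = 51.
Lower bound: ⌈51/16⌉ = 4 cabins.
A packing using 4 cabins:
  cabin 1: 11 + 5 = 16
  cabin 2: 10 + 5 = 15
  cabin 3: 9 + 3 + 2 + 2 = 16
  cabin 4: 2 + 2 = 4
This matches the lower bound, so 4 is optimal.

4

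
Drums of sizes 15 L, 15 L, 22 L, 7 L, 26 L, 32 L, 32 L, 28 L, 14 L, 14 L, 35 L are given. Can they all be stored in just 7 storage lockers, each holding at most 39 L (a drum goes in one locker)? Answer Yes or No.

Total = 240 L; ⌈240/39⌉ = 7.
The bound of 7 does not rule out 7, but exhaustive search shows no assignment into 7 storage lockers of capacity 39 L exists — the minimum is 8.

No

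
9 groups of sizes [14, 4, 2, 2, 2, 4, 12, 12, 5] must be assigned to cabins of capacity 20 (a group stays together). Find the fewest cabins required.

3

Total = 14 + 12 + 12 + 5 + 4 + 4 + 2 + 2 + 2 = 57.
Lower bound: ⌈57/20⌉ = 3 cabins.
A packing using 3 cabins:
  cabin 1: 14 + 5 = 19
  cabin 2: 12 + 4 + 4 = 20
  cabin 3: 12 + 2 + 2 + 2 = 18
This matches the lower bound, so 3 is optimal.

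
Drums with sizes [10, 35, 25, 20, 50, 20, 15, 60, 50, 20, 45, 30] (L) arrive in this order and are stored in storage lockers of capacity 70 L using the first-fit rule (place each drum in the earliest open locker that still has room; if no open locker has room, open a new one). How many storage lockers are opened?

  10 → locker 1 (new)  [load 10/70]
  35 → locker 1  [load 45/70]
  25 → locker 1  [load 70/70]
  20 → locker 2 (new)  [load 20/70]
  50 → locker 2  [load 70/70]
  20 → locker 3 (new)  [load 20/70]
  15 → locker 3  [load 35/70]
  60 → locker 4 (new)  [load 60/70]
  50 → locker 5 (new)  [load 50/70]
  20 → locker 3  [load 55/70]
  45 → locker 6 (new)  [load 45/70]
  30 → locker 7 (new)  [load 30/70]
7 storage lockers opened.

7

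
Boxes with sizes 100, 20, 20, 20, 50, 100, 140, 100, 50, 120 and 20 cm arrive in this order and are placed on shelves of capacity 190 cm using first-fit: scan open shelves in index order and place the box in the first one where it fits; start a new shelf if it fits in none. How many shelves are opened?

5

  100 → shelf 1 (new)  [load 100/190]
  20 → shelf 1  [load 120/190]
  20 → shelf 1  [load 140/190]
  20 → shelf 1  [load 160/190]
  50 → shelf 2 (new)  [load 50/190]
  100 → shelf 2  [load 150/190]
  140 → shelf 3 (new)  [load 140/190]
  100 → shelf 4 (new)  [load 100/190]
  50 → shelf 3  [load 190/190]
  120 → shelf 5 (new)  [load 120/190]
  20 → shelf 1  [load 180/190]
5 shelves opened.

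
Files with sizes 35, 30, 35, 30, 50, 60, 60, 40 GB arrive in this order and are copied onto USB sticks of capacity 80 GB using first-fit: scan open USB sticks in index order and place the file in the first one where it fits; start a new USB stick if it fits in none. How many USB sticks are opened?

6

  35 → USB stick 1 (new)  [load 35/80]
  30 → USB stick 1  [load 65/80]
  35 → USB stick 2 (new)  [load 35/80]
  30 → USB stick 2  [load 65/80]
  50 → USB stick 3 (new)  [load 50/80]
  60 → USB stick 4 (new)  [load 60/80]
  60 → USB stick 5 (new)  [load 60/80]
  40 → USB stick 6 (new)  [load 40/80]
6 USB sticks opened.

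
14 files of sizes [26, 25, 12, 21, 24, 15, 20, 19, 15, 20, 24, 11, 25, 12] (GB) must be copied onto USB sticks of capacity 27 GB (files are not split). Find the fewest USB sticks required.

12

Total = 26 + 25 + 25 + 24 + 24 + 21 + 20 + 20 + 19 + 15 + 15 + 12 + 12 + 11 = 269 GB.
Lower bound: ⌈269/27⌉ = 10 USB sticks.
Also, 11 files each exceed 27/2 GB, and no two of those can share a USB stick, so at least 11 USB sticks are needed.
A packing using 12 USB sticks:
  USB stick 1: 26 = 26
  USB stick 2: 25 = 25
  USB stick 3: 25 = 25
  USB stick 4: 24 = 24
  USB stick 5: 24 = 24
  USB stick 6: 21 = 21
  USB stick 7: 20 = 20
  USB stick 8: 20 = 20
  USB stick 9: 19 = 19
  USB stick 10: 15 + 12 = 27
  USB stick 11: 15 + 12 = 27
  USB stick 12: 11 = 11
No arrangement into 11 USB sticks stays within capacity, so 12 is optimal.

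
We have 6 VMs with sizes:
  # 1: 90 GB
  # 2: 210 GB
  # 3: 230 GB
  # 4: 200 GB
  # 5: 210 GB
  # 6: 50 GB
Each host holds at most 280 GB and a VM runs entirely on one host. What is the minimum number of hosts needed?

Total = 230 + 210 + 210 + 200 + 90 + 50 = 990 GB.
Lower bound: ⌈990/280⌉ = 4 hosts.
A packing using 5 hosts:
  host 1: 230 + 50 = 280
  host 2: 210 = 210
  host 3: 210 = 210
  host 4: 200 = 200
  host 5: 90 = 90
No arrangement into 4 hosts stays within capacity, so 5 is optimal.

5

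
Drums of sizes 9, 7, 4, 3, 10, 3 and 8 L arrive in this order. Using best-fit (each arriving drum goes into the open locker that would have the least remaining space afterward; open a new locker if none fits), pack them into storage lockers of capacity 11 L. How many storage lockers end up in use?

5

  9 → locker 1 (new)  [load 9/11]
  7 → locker 2 (new)  [load 7/11]
  4 → locker 2  [load 11/11]
  3 → locker 3 (new)  [load 3/11]
  10 → locker 4 (new)  [load 10/11]
  3 → locker 3  [load 6/11]
  8 → locker 5 (new)  [load 8/11]
5 storage lockers opened.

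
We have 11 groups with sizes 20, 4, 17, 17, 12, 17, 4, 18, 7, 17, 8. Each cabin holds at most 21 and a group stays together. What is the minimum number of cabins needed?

8

Total = 20 + 18 + 17 + 17 + 17 + 17 + 12 + 8 + 7 + 4 + 4 = 141.
Lower bound: ⌈141/21⌉ = 7 cabins.
A packing using 8 cabins:
  cabin 1: 20 = 20
  cabin 2: 18 = 18
  cabin 3: 17 + 4 = 21
  cabin 4: 17 + 4 = 21
  cabin 5: 17 = 17
  cabin 6: 17 = 17
  cabin 7: 12 + 8 = 20
  cabin 8: 7 = 7
No arrangement into 7 cabins stays within capacity, so 8 is optimal.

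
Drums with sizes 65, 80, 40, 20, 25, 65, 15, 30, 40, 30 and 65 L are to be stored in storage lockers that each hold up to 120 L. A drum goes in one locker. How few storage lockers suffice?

Total = 80 + 65 + 65 + 65 + 40 + 40 + 30 + 30 + 25 + 20 + 15 = 475 L.
Lower bound: ⌈475/120⌉ = 4 storage lockers.
A packing using 4 storage lockers:
  locker 1: 80 + 40 = 120
  locker 2: 65 + 40 + 15 = 120
  locker 3: 65 + 30 + 25 = 120
  locker 4: 65 + 30 + 20 = 115
This matches the lower bound, so 4 is optimal.

4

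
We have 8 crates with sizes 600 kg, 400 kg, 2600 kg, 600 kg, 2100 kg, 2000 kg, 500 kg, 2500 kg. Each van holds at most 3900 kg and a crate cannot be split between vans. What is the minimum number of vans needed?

Total = 2600 + 2500 + 2100 + 2000 + 600 + 600 + 500 + 400 = 11300 kg.
Lower bound: ⌈11300/3900⌉ = 3 vans.
Also, 4 crates each exceed 1950 kg, and no two of those can share a van, so at least 4 vans are needed.
A packing using 4 vans:
  van 1: 2600 + 600 + 600 = 3800
  van 2: 2500 + 500 + 400 = 3400
  van 3: 2100 = 2100
  van 4: 2000 = 2000
This matches the lower bound, so 4 is optimal.

4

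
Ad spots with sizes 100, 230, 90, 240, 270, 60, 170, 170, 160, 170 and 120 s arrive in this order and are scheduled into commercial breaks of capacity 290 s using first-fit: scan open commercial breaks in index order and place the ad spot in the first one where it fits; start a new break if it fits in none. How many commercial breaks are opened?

  100 → break 1 (new)  [load 100/290]
  230 → break 2 (new)  [load 230/290]
  90 → break 1  [load 190/290]
  240 → break 3 (new)  [load 240/290]
  270 → break 4 (new)  [load 270/290]
  60 → break 1  [load 250/290]
  170 → break 5 (new)  [load 170/290]
  170 → break 6 (new)  [load 170/290]
  160 → break 7 (new)  [load 160/290]
  170 → break 8 (new)  [load 170/290]
  120 → break 5  [load 290/290]
8 commercial breaks opened.

8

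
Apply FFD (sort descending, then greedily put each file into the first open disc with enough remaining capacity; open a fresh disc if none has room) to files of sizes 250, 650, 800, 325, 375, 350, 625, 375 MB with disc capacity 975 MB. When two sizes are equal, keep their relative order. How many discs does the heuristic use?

5

Sorted descending: 800, 650, 625, 375, 375, 350, 325, 250.
  800 → disc 1 (new)  [load 800/975]
  650 → disc 2 (new)  [load 650/975]
  625 → disc 3 (new)  [load 625/975]
  375 → disc 4 (new)  [load 375/975]
  375 → disc 4  [load 750/975]
  350 → disc 3  [load 975/975]
  325 → disc 2  [load 975/975]
  250 → disc 5 (new)  [load 250/975]
5 discs opened.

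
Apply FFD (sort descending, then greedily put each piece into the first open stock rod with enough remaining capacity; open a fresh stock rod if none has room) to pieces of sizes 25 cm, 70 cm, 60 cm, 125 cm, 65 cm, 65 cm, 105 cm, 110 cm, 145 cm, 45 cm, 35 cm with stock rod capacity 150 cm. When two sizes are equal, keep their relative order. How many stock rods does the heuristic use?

Sorted descending: 145, 125, 110, 105, 70, 65, 65, 60, 45, 35, 25.
  145 → stock rod 1 (new)  [load 145/150]
  125 → stock rod 2 (new)  [load 125/150]
  110 → stock rod 3 (new)  [load 110/150]
  105 → stock rod 4 (new)  [load 105/150]
  70 → stock rod 5 (new)  [load 70/150]
  65 → stock rod 5  [load 135/150]
  65 → stock rod 6 (new)  [load 65/150]
  60 → stock rod 6  [load 125/150]
  45 → stock rod 4  [load 150/150]
  35 → stock rod 3  [load 145/150]
  25 → stock rod 2  [load 150/150]
6 stock rods opened.

6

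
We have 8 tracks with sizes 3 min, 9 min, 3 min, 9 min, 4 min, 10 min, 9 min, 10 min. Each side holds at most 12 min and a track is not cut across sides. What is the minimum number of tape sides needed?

Total = 10 + 10 + 9 + 9 + 9 + 4 + 3 + 3 = 57 min.
Lower bound: ⌈57/12⌉ = 5 tape sides.
A packing using 6 tape sides:
  side 1: 10 = 10
  side 2: 10 = 10
  side 3: 9 + 3 = 12
  side 4: 9 + 3 = 12
  side 5: 9 = 9
  side 6: 4 = 4
No arrangement into 5 tape sides stays within capacity, so 6 is optimal.

6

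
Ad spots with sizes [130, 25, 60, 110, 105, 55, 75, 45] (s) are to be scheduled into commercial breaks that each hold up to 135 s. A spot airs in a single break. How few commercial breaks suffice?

Total = 130 + 110 + 105 + 75 + 60 + 55 + 45 + 25 = 605 s.
Lower bound: ⌈605/135⌉ = 5 commercial breaks.
A packing using 5 commercial breaks:
  break 1: 130 = 130
  break 2: 110 + 25 = 135
  break 3: 105 = 105
  break 4: 75 + 60 = 135
  break 5: 55 + 45 = 100
This matches the lower bound, so 5 is optimal.

5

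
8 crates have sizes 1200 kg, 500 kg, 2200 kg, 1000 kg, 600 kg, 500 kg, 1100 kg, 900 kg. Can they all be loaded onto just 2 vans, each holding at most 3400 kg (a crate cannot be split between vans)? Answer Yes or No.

No

Total = 8000 kg; ⌈8000/3400⌉ = 3.
At least 3 vans are required, but only 2 are allowed.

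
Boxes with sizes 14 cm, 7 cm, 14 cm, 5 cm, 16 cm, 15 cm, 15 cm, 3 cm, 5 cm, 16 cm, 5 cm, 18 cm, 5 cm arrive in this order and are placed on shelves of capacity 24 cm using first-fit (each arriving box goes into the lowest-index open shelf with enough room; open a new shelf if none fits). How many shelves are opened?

7

  14 → shelf 1 (new)  [load 14/24]
  7 → shelf 1  [load 21/24]
  14 → shelf 2 (new)  [load 14/24]
  5 → shelf 2  [load 19/24]
  16 → shelf 3 (new)  [load 16/24]
  15 → shelf 4 (new)  [load 15/24]
  15 → shelf 5 (new)  [load 15/24]
  3 → shelf 1  [load 24/24]
  5 → shelf 2  [load 24/24]
  16 → shelf 6 (new)  [load 16/24]
  5 → shelf 3  [load 21/24]
  18 → shelf 7 (new)  [load 18/24]
  5 → shelf 4  [load 20/24]
7 shelves opened.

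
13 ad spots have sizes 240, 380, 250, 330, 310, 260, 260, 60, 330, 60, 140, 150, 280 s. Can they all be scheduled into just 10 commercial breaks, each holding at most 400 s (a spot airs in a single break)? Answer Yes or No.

A valid assignment using 9 commercial breaks:
  break 1: 380 = 380
  break 2: 330 + 60 = 390
  break 3: 330 + 60 = 390
  break 4: 310 = 310
  break 5: 280 = 280
  break 6: 260 + 140 = 400
  break 7: 260 = 260
  break 8: 250 + 150 = 400
  break 9: 240 = 240
That uses only 9 ≤ 10, so 10 commercial breaks are enough.

Yes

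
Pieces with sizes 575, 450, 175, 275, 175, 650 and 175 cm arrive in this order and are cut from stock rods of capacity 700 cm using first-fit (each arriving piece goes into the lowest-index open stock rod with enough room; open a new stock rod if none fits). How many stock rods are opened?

  575 → stock rod 1 (new)  [load 575/700]
  450 → stock rod 2 (new)  [load 450/700]
  175 → stock rod 2  [load 625/700]
  275 → stock rod 3 (new)  [load 275/700]
  175 → stock rod 3  [load 450/700]
  650 → stock rod 4 (new)  [load 650/700]
  175 → stock rod 3  [load 625/700]
4 stock rods opened.

4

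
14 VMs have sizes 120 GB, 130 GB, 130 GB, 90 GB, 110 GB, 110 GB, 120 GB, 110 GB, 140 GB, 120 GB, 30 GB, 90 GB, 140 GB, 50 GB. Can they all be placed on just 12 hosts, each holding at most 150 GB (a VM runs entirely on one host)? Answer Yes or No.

A valid assignment using 12 hosts:
  host 1: 140 = 140
  host 2: 140 = 140
  host 3: 130 = 130
  host 4: 130 = 130
  host 5: 120 + 30 = 150
  host 6: 120 = 120
  host 7: 120 = 120
  host 8: 110 = 110
  host 9: 110 = 110
  host 10: 110 = 110
  host 11: 90 + 50 = 140
  host 12: 90 = 90
Every load is within 150 GB, so 12 hosts suffice.

Yes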